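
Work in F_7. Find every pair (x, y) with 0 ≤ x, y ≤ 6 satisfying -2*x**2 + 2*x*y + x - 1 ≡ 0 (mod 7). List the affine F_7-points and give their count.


Affine F_7-points: {(1, 1), (2, 0), (3, 5), (4, 1), (5, 6), (6, 5)}; count = 6.

For each of the 49 pairs (x, y) ∈ F_7², evaluate f(x, y) mod 7. Record the zeros.
  x = 0: [0↦6, 1↦6, 2↦6, 3↦6, 4↦6, 5↦6, 6↦6]  zeros at y ∈ ∅
  x = 1: [0↦5, 1↦0, 2↦2, 3↦4, 4↦6, 5↦1, 6↦3]  zeros at y ∈ {1}
  x = 2: [0↦0, 1↦4, 2↦1, 3↦5, 4↦2, 5↦6, 6↦3]  zeros at y ∈ {0}
  x = 3: [0↦5, 1↦4, 2↦3, 3↦2, 4↦1, 5↦0, 6↦6]  zeros at y ∈ {5}
  x = 4: [0↦6, 1↦0, 2↦1, 3↦2, 4↦3, 5↦4, 6↦5]  zeros at y ∈ {1}
  x = 5: [0↦3, 1↦6, 2↦2, 3↦5, 4↦1, 5↦4, 6↦0]  zeros at y ∈ {6}
  x = 6: [0↦3, 1↦1, 2↦6, 3↦4, 4↦2, 5↦0, 6↦5]  zeros at y ∈ {5}
Collecting zeros: affine points = {(1, 1), (2, 0), (3, 5), (4, 1), (5, 6), (6, 5)}.
Total count |C(F_7)_aff| = 6.


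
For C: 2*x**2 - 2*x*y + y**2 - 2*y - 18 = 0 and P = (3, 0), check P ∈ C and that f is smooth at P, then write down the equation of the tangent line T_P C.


Tangent line at P: 12*x - 8*y - 36 = 0.

Step 1: f(3, 0) = 0, so P lies on C.
Step 2: partial derivatives
  f_x(x, y) = 4*x - 2*y, f_y(x, y) = -2*x + 2*y - 2.
  f_x(P) = 12, f_y(P) = -8 (gradient nonzero, so P is smooth).
Step 3: tangent line at P: 12·(x − 3) + -8·(y − 0) = 0.
Expanding: 12*x - 8*y - 36 = 0.


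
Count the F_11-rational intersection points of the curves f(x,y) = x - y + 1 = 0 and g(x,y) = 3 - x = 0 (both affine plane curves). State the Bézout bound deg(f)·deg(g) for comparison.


Common zeros: {(3, 4)}; count = 1; Bézout bound = 1.

deg(f) = 1, deg(g) = 1, so Bézout bound = 1.
Scan x ∈ F_11. For each x, list the y ∈ F_11 with f(x, y) ≡ 0 and those with g(x, y) ≡ 0 (mod 11); the common zeros in that column are the intersection.
  x = 0: f ≡ 0 at y ∈ {1}; g ≡ 0 at y ∈ ∅; common: ∅.
  x = 1: f ≡ 0 at y ∈ {2}; g ≡ 0 at y ∈ ∅; common: ∅.
  x = 2: f ≡ 0 at y ∈ {3}; g ≡ 0 at y ∈ ∅; common: ∅.
  x = 3: f ≡ 0 at y ∈ {4}; g ≡ 0 at y ∈ {0, 1, 2, 3, 4, 5, 6, 7, 8, 9, 10}; common: {4}.
  x = 4: f ≡ 0 at y ∈ {5}; g ≡ 0 at y ∈ ∅; common: ∅.
  x = 5: f ≡ 0 at y ∈ {6}; g ≡ 0 at y ∈ ∅; common: ∅.
  x = 6: f ≡ 0 at y ∈ {7}; g ≡ 0 at y ∈ ∅; common: ∅.
  x = 7: f ≡ 0 at y ∈ {8}; g ≡ 0 at y ∈ ∅; common: ∅.
  x = 8: f ≡ 0 at y ∈ {9}; g ≡ 0 at y ∈ ∅; common: ∅.
  x = 9: f ≡ 0 at y ∈ {10}; g ≡ 0 at y ∈ ∅; common: ∅.
  x = 10: f ≡ 0 at y ∈ {0}; g ≡ 0 at y ∈ ∅; common: ∅.
Collecting: common zeros = {(3, 4)}, so the count is 1.
Comparison with the Bézout bound: 1 ≤ 1 = deg(f)·deg(g), as expected for curves with no common component (the bound is attained).


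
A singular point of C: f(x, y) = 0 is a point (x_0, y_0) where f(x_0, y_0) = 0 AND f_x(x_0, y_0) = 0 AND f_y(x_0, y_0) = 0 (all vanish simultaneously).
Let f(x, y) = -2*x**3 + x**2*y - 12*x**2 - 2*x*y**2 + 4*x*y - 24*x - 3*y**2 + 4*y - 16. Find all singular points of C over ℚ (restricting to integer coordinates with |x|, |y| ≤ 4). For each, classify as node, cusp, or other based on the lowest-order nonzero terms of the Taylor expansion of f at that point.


Singular points: {(-2, 0)}; classification: cusp.

Compute partial derivatives:
  f_x = -6*x**2 + 2*x*y - 24*x - 2*y**2 + 4*y - 24.
  f_y = x**2 - 4*x*y + 4*x - 6*y + 4.
Scan x_0 ∈ {−4, ..., 4}. For each x_0, f_y(x_0, y) is a polynomial in y; find its integer roots y ∈ {−4, ..., 4}, then test f_x and f at those candidates.
  x = -4: f_y(-4, y) = 10*y + 4; no integer root y with |y| ≤ 4.
  x = -3: f_y(-3, y) = 6*y + 1; no integer root y with |y| ≤ 4.
  x = -2: f_y(-2, y) = 2*y; vanishes at y ∈ {0}. (-2, 0): f_x = 0, f = 0 — SINGULAR.
  x = -1: f_y(-1, y) = 1 - 2*y; no integer root y with |y| ≤ 4.
  x = 0: f_y(0, y) = 4 - 6*y; no integer root y with |y| ≤ 4.
  x = 1: f_y(1, y) = 9 - 10*y; no integer root y with |y| ≤ 4.
  x = 2: f_y(2, y) = 16 - 14*y; no integer root y with |y| ≤ 4.
  x = 3: f_y(3, y) = 25 - 18*y; no integer root y with |y| ≤ 4.
  x = 4: f_y(4, y) = 36 - 22*y; no integer root y with |y| ≤ 4.
Only singular point on the grid: (-2, 0).
Classify: substitute x = -2 + u, y = 0 + v and expand: f = -2*u**3 + u**2*v - 2*u*v**2 + v**2.
No constant or linear terms (consistent with a singular point). Quadratic part: v**2. Cubic part: -2*u**3 + u**2*v - 2*u*v**2.
The quadratic part v**2 is a perfect square, so there is a single (double) tangent line v = 0, i.e. y = 0. Restricting the cubic part to that line (v = 0) leaves -2*u**3 ≠ 0, so f is not divisible by v and the branch is v² ≈ 2*u**3 to lowest order — this is a cusp.
Classification: cusp.


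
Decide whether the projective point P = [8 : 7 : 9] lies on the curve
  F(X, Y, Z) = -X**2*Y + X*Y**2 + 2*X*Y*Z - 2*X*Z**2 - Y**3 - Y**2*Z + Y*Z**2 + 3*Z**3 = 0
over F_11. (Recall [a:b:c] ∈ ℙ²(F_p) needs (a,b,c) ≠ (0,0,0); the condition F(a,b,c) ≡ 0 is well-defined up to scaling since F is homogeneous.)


F(8,7,9) ≡ 9 (mod 11); P is NOT on the curve.

Evaluate F(8, 7, 9) term-by-term (mod 11).
  -X**2*Y ↦ -1·64·7·1 = -448
  X*Y**2 ↦ 1·8·49·1 = 392
  2*X*Y*Z ↦ 2·8·7·9 = 1008
  -2*X*Z**2 ↦ -2·8·1·81 = -1296
  -Y**3 ↦ -1·1·343·1 = -343
  -Y**2*Z ↦ -1·1·49·9 = -441
  Y*Z**2 ↦ 1·1·7·81 = 567
  3*Z**3 ↦ 3·1·1·729 = 2187
Sum: F(8, 7, 9) = (-448) + (392) + (1008) + (-1296) + (-343) + (-441) + (567) + (2187) = 1626.
Reducing mod 11: 1626 ≡ 9 (mod 11).
Since F(a, b, c) ≡ 9 ≠ 0 (mod 11), P does NOT lie on the curve.


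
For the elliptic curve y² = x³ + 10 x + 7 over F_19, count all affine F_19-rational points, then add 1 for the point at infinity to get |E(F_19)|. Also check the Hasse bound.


Affine points = {(0, 8), (0, 11), (2, 4), (2, 15), (3, 8), (3, 11), (4, 4), (4, 15), (5, 7), (5, 12), (6, 6), (6, 13), (9, 3), (9, 16), (10, 9), (10, 10), (11, 2), (11, 17), (13, 4), (13, 15), (15, 6), (15, 13), (16, 8), (16, 11), (17, 6), (17, 13)}; affine count = 26; |E(F_19)| = 27.

Discriminant check: Δ ∝ 4a³ + 27b² = 4·10³ + 27·7² = 4·1000 + 27·49 ≡ 3 (mod 19). Nonzero ⇒ E is nonsingular.
For each x ∈ F_19, compute rhs = x³ + 10·x + 7 mod 19, then count y ∈ F_19 with y² ≡ rhs.
  x = 0: rhs = 7, matching y values: 8, 11 (2 points).
  x = 1: rhs = 18, matching y values: none (0 points).
  x = 2: rhs = 16, matching y values: 4, 15 (2 points).
  x = 3: rhs = 7, matching y values: 8, 11 (2 points).
  x = 4: rhs = 16, matching y values: 4, 15 (2 points).
  x = 5: rhs = 11, matching y values: 7, 12 (2 points).
  x = 6: rhs = 17, matching y values: 6, 13 (2 points).
  x = 7: rhs = 2, matching y values: none (0 points).
  x = 8: rhs = 10, matching y values: none (0 points).
  x = 9: rhs = 9, matching y values: 3, 16 (2 points).
  x = 10: rhs = 5, matching y values: 9, 10 (2 points).
  x = 11: rhs = 4, matching y values: 2, 17 (2 points).
  x = 12: rhs = 12, matching y values: none (0 points).
  x = 13: rhs = 16, matching y values: 4, 15 (2 points).
  x = 14: rhs = 3, matching y values: none (0 points).
  x = 15: rhs = 17, matching y values: 6, 13 (2 points).
  x = 16: rhs = 7, matching y values: 8, 11 (2 points).
  x = 17: rhs = 17, matching y values: 6, 13 (2 points).
  x = 18: rhs = 15, matching y values: none (0 points).
Total affine count: 26.
Full point count |E(F_19)| = 26 + 1 = 27.
Hasse bound: |27 − (19+1)| = |7| = 7 ≤ 2√19 ≈ 8.7178 ✓.


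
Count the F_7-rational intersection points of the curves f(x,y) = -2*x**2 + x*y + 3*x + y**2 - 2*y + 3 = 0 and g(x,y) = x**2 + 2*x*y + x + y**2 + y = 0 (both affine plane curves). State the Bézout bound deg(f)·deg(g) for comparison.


Common zeros: {(3, 4), (5, 1)}; count = 2; Bézout bound = 4.

deg(f) = 2, deg(g) = 2, so Bézout bound = 4.
Scan x ∈ F_7. For each x, list the y ∈ F_7 with f(x, y) ≡ 0 and those with g(x, y) ≡ 0 (mod 7); the common zeros in that column are the intersection.
  x = 0: f ≡ 0 at y ∈ ∅; g ≡ 0 at y ∈ {0, 6}; common: ∅.
  x = 1: f ≡ 0 at y ∈ ∅; g ≡ 0 at y ∈ {5, 6}; common: ∅.
  x = 2: f ≡ 0 at y ∈ ∅; g ≡ 0 at y ∈ {4, 5}; common: ∅.
  x = 3: f ≡ 0 at y ∈ {2, 4}; g ≡ 0 at y ∈ {3, 4}; common: {4}.
  x = 4: f ≡ 0 at y ∈ {1, 4}; g ≡ 0 at y ∈ {2, 3}; common: ∅.
  x = 5: f ≡ 0 at y ∈ {1, 3}; g ≡ 0 at y ∈ {1, 2}; common: {1}.
  x = 6: f ≡ 0 at y ∈ ∅; g ≡ 0 at y ∈ {0, 1}; common: ∅.
Collecting: common zeros = {(3, 4), (5, 1)}, so the count is 2.
Comparison with the Bézout bound: 2 ≤ 4 = deg(f)·deg(g), as expected for curves with no common component (the affine F_7-count falls short of the bound because intersections may lie at infinity, over extension fields, or carry multiplicity).


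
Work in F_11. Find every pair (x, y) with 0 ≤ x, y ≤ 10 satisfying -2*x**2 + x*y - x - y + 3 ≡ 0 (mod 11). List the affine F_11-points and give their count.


Affine F_11-points: {(0, 3), (1, 0), (1, 1), (1, 2), (1, 3), (1, 4), (1, 5), (1, 6), (1, 7), (1, 8), (1, 9), (1, 10), (2, 7), (3, 9), (4, 0), (5, 2), (6, 4), (7, 6), (8, 8), (9, 10), (10, 1)}; count = 21.

For each of the 121 pairs (x, y) ∈ F_11², evaluate f(x, y) mod 11. Record the zeros.
  x = 0: [0↦3, 1↦2, 2↦1, 3↦0, 4↦10, 5↦9, 6↦8, 7↦7, 8↦6, 9↦5, 10↦4]  zeros at y ∈ {3}
  x = 1: [0↦0, 1↦0, 2↦0, 3↦0, 4↦0, 5↦0, 6↦0, 7↦0, 8↦0, 9↦0, 10↦0]  zeros at y ∈ {0, 1, 2, 3, 4, 5, 6, 7, 8, 9, 10}
  x = 2: [0↦4, 1↦5, 2↦6, 3↦7, 4↦8, 5↦9, 6↦10, 7↦0, 8↦1, 9↦2, 10↦3]  zeros at y ∈ {7}
  x = 3: [0↦4, 1↦6, 2↦8, 3↦10, 4↦1, 5↦3, 6↦5, 7↦7, 8↦9, 9↦0, 10↦2]  zeros at y ∈ {9}
  x = 4: [0↦0, 1↦3, 2↦6, 3↦9, 4↦1, 5↦4, 6↦7, 7↦10, 8↦2, 9↦5, 10↦8]  zeros at y ∈ {0}
  x = 5: [0↦3, 1↦7, 2↦0, 3↦4, 4↦8, 5↦1, 6↦5, 7↦9, 8↦2, 9↦6, 10↦10]  zeros at y ∈ {2}
  x = 6: [0↦2, 1↦7, 2↦1, 3↦6, 4↦0, 5↦5, 6↦10, 7↦4, 8↦9, 9↦3, 10↦8]  zeros at y ∈ {4}
  x = 7: [0↦8, 1↦3, 2↦9, 3↦4, 4↦10, 5↦5, 6↦0, 7↦6, 8↦1, 9↦7, 10↦2]  zeros at y ∈ {6}
  x = 8: [0↦10, 1↦6, 2↦2, 3↦9, 4↦5, 5↦1, 6↦8, 7↦4, 8↦0, 9↦7, 10↦3]  zeros at y ∈ {8}
  x = 9: [0↦8, 1↦5, 2↦2, 3↦10, 4↦7, 5↦4, 6↦1, 7↦9, 8↦6, 9↦3, 10↦0]  zeros at y ∈ {10}
  x = 10: [0↦2, 1↦0, 2↦9, 3↦7, 4↦5, 5↦3, 6↦1, 7↦10, 8↦8, 9↦6, 10↦4]  zeros at y ∈ {1}
Collecting zeros: affine points = {(0, 3), (1, 0), (1, 1), (1, 2), (1, 3), (1, 4), (1, 5), (1, 6), (1, 7), (1, 8), (1, 9), (1, 10), (2, 7), (3, 9), (4, 0), (5, 2), (6, 4), (7, 6), (8, 8), (9, 10), (10, 1)}.
Total count |C(F_11)_aff| = 21.


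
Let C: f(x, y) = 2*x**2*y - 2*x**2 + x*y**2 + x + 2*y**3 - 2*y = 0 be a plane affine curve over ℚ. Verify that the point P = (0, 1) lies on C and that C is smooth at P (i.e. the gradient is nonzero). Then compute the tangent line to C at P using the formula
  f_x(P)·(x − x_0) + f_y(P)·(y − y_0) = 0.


Tangent line at P: 2*x + 4*y - 4 = 0.

Step 1: f(0, 1) = 0, so P lies on C.
Step 2: partial derivatives
  f_x(x, y) = 4*x*y - 4*x + y**2 + 1, f_y(x, y) = 2*x**2 + 2*x*y + 6*y**2 - 2.
  f_x(P) = 2, f_y(P) = 4 (gradient nonzero, so P is smooth).
Step 3: tangent line at P: 2·(x − 0) + 4·(y − 1) = 0.
Expanding: 2*x + 4*y - 4 = 0.


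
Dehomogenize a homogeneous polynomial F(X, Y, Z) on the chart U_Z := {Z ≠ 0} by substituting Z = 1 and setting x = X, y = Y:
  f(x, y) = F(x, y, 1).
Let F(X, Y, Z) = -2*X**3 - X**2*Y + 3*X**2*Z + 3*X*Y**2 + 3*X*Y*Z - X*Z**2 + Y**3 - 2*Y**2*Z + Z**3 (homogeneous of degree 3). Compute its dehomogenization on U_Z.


f(x, y) = -2*x**3 - x**2*y + 3*x**2 + 3*x*y**2 + 3*x*y - x + y**3 - 2*y**2 + 1

On U_Z we set Z = 1. Each monomial c·X^i·Y^j·Z^k in F becomes c·x^i·y^j·1^k = c·x^i·y^j.
Substituting Z = 1: F(X, Y, 1) = -2*x**3 - x**2*y + 3*x**2 + 3*x*y**2 + 3*x*y - x + y**3 - 2*y**2 + 1.
Note: deg(f) ≤ deg(F) = 3; strict inequality happens when F is divisible by Z (lost terms).


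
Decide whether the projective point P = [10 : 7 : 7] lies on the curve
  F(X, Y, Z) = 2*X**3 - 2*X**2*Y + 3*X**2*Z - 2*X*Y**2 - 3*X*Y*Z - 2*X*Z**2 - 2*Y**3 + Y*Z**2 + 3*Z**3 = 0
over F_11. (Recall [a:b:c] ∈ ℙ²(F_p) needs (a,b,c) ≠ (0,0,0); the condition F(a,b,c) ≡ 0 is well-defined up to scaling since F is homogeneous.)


F(10,7,7) ≡ 0 (mod 11); P is on the curve.

Evaluate F(10, 7, 7) term-by-term (mod 11).
  2*X**3 ↦ 2·1000·1·1 = 2000
  -2*X**2*Y ↦ -2·100·7·1 = -1400
  3*X**2*Z ↦ 3·100·1·7 = 2100
  -2*X*Y**2 ↦ -2·10·49·1 = -980
  -3*X*Y*Z ↦ -3·10·7·7 = -1470
  -2*X*Z**2 ↦ -2·10·1·49 = -980
  -2*Y**3 ↦ -2·1·343·1 = -686
  Y*Z**2 ↦ 1·1·7·49 = 343
  3*Z**3 ↦ 3·1·1·343 = 1029
Sum: F(10, 7, 7) = (2000) + (-1400) + (2100) + (-980) + (-1470) + (-980) + (-686) + (343) + (1029) = -44.
Reducing mod 11: -44 ≡ 0 (mod 11).
Since F(a, b, c) ≡ 0 (mod 11), P lies on the curve.


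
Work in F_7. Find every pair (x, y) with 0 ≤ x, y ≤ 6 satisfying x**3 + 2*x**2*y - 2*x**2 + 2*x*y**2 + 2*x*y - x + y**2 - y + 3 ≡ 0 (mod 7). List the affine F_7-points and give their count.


Affine F_7-points: {(1, 1), (1, 5), (3, 6)}; count = 3.

For each of the 49 pairs (x, y) ∈ F_7², evaluate f(x, y) mod 7. Record the zeros.
  x = 0: [0↦3, 1↦3, 2↦5, 3↦2, 4↦1, 5↦2, 6↦5]  zeros at y ∈ ∅
  x = 1: [0↦1, 1↦0, 2↦5, 3↦2, 4↦5, 5↦0, 6↦1]  zeros at y ∈ {1, 5}
  x = 2: [0↦1, 1↦3, 2↦1, 3↦2, 4↦6, 5↦6, 6↦2]  zeros at y ∈ ∅
  x = 3: [0↦2, 1↦4, 2↦6, 3↦1, 4↦3, 5↦5, 6↦0]  zeros at y ∈ {6}
  x = 4: [0↦3, 1↦2, 2↦5, 3↦5, 4↦2, 5↦3, 6↦1]  zeros at y ∈ ∅
  x = 5: [0↦3, 1↦3, 2↦4, 3↦6, 4↦2, 5↦6, 6↦4]  zeros at y ∈ ∅
  x = 6: [0↦1, 1↦6, 2↦2, 3↦3, 4↦2, 5↦6, 6↦1]  zeros at y ∈ ∅
Collecting zeros: affine points = {(1, 1), (1, 5), (3, 6)}.
Total count |C(F_7)_aff| = 3.


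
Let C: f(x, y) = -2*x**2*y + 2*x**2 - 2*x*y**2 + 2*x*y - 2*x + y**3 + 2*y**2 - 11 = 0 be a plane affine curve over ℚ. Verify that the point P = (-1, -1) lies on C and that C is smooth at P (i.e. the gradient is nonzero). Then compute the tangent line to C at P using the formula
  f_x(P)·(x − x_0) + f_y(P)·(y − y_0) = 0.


Tangent line at P: -14*x - 9*y - 23 = 0.

Step 1: f(-1, -1) = 0, so P lies on C.
Step 2: partial derivatives
  f_x(x, y) = -4*x*y + 4*x - 2*y**2 + 2*y - 2, f_y(x, y) = -2*x**2 - 4*x*y + 2*x + 3*y**2 + 4*y.
  f_x(P) = -14, f_y(P) = -9 (gradient nonzero, so P is smooth).
Step 3: tangent line at P: -14·(x − -1) + -9·(y − -1) = 0.
Expanding: -14*x - 9*y - 23 = 0.


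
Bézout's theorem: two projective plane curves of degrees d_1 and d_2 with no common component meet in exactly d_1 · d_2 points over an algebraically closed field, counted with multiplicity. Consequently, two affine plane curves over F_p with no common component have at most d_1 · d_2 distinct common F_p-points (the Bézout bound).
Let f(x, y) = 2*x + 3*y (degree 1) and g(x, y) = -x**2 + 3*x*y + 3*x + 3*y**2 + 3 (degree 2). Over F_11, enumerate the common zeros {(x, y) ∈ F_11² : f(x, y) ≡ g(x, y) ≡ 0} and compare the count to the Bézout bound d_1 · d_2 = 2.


Common zeros: ∅; count = 0; Bézout bound = 2.

deg(f) = 1, deg(g) = 2, so Bézout bound = 2.
Scan x ∈ F_11. For each x, list the y ∈ F_11 with f(x, y) ≡ 0 and those with g(x, y) ≡ 0 (mod 11); the common zeros in that column are the intersection.
  x = 0: f ≡ 0 at y ∈ {0}; g ≡ 0 at y ∈ ∅; common: ∅.
  x = 1: f ≡ 0 at y ∈ {3}; g ≡ 0 at y ∈ {1, 9}; common: ∅.
  x = 2: f ≡ 0 at y ∈ {6}; g ≡ 0 at y ∈ {4, 5}; common: ∅.
  x = 3: f ≡ 0 at y ∈ {9}; g ≡ 0 at y ∈ {2, 6}; common: ∅.
  x = 4: f ≡ 0 at y ∈ {1}; g ≡ 0 at y ∈ ∅; common: ∅.
  x = 5: f ≡ 0 at y ∈ {4}; g ≡ 0 at y ∈ {1, 5}; common: ∅.
  x = 6: f ≡ 0 at y ∈ {7}; g ≡ 0 at y ∈ {2, 3}; common: ∅.
  x = 7: f ≡ 0 at y ∈ {10}; g ≡ 0 at y ∈ {6, 9}; common: ∅.
  x = 8: f ≡ 0 at y ∈ {2}; g ≡ 0 at y ∈ ∅; common: ∅.
  x = 9: f ≡ 0 at y ∈ {5}; g ≡ 0 at y ∈ ∅; common: ∅.
  x = 10: f ≡ 0 at y ∈ {8}; g ≡ 0 at y ∈ ∅; common: ∅.
Collecting: common zeros = ∅, so the count is 0.
Comparison with the Bézout bound: 0 ≤ 2 = deg(f)·deg(g), as expected for curves with no common component (the affine F_11-count falls short of the bound because intersections may lie at infinity, over extension fields, or carry multiplicity).


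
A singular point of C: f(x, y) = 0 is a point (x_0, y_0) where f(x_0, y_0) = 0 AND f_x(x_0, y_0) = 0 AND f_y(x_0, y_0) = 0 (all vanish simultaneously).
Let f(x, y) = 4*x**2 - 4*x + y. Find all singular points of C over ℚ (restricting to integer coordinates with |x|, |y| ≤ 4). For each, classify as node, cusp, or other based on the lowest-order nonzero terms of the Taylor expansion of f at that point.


No singular points in the scanned grid; C is smooth there.

Compute partial derivatives:
  f_x = 8*x - 4.
  f_y = 1.
f_y = 1 is a nonzero constant, so f_y never vanishes: no point (x, y) can satisfy f = f_x = f_y = 0. In particular no (x, y) ∈ {−4, ..., 4}² is singular; the curve is smooth.


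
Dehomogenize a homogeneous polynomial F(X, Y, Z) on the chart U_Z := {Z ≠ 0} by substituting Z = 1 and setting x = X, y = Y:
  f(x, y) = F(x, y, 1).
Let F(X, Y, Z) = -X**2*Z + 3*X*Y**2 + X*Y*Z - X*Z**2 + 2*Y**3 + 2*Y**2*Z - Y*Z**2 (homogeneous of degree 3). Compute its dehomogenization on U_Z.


f(x, y) = -x**2 + 3*x*y**2 + x*y - x + 2*y**3 + 2*y**2 - y

On U_Z we set Z = 1. Each monomial c·X^i·Y^j·Z^k in F becomes c·x^i·y^j·1^k = c·x^i·y^j.
Substituting Z = 1: F(X, Y, 1) = -x**2 + 3*x*y**2 + x*y - x + 2*y**3 + 2*y**2 - y.
Note: deg(f) ≤ deg(F) = 3; strict inequality happens when F is divisible by Z (lost terms).


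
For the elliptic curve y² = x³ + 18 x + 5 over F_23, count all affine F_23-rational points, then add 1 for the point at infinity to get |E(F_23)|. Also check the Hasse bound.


Affine points = {(1, 1), (1, 22), (2, 7), (2, 16), (4, 7), (4, 16), (5, 6), (5, 17), (10, 9), (10, 14), (11, 4), (11, 19), (15, 4), (15, 19), (17, 7), (17, 16), (20, 4), (20, 19), (22, 3), (22, 20)}; affine count = 20; |E(F_23)| = 21.

Discriminant check: Δ ∝ 4a³ + 27b² = 4·18³ + 27·5² = 4·5832 + 27·25 ≡ 14 (mod 23). Nonzero ⇒ E is nonsingular.
For each x ∈ F_23, compute rhs = x³ + 18·x + 5 mod 23, then count y ∈ F_23 with y² ≡ rhs.
  x = 0: rhs = 5, matching y values: none (0 points).
  x = 1: rhs = 1, matching y values: 1, 22 (2 points).
  x = 2: rhs = 3, matching y values: 7, 16 (2 points).
  x = 3: rhs = 17, matching y values: none (0 points).
  x = 4: rhs = 3, matching y values: 7, 16 (2 points).
  x = 5: rhs = 13, matching y values: 6, 17 (2 points).
  x = 6: rhs = 7, matching y values: none (0 points).
  x = 7: rhs = 14, matching y values: none (0 points).
  x = 8: rhs = 17, matching y values: none (0 points).
  x = 9: rhs = 22, matching y values: none (0 points).
  x = 10: rhs = 12, matching y values: 9, 14 (2 points).
  x = 11: rhs = 16, matching y values: 4, 19 (2 points).
  x = 12: rhs = 17, matching y values: none (0 points).
  x = 13: rhs = 21, matching y values: none (0 points).
  x = 14: rhs = 11, matching y values: none (0 points).
  x = 15: rhs = 16, matching y values: 4, 19 (2 points).
  x = 16: rhs = 19, matching y values: none (0 points).
  x = 17: rhs = 3, matching y values: 7, 16 (2 points).
  x = 18: rhs = 20, matching y values: none (0 points).
  x = 19: rhs = 7, matching y values: none (0 points).
  x = 20: rhs = 16, matching y values: 4, 19 (2 points).
  x = 21: rhs = 7, matching y values: none (0 points).
  x = 22: rhs = 9, matching y values: 3, 20 (2 points).
Total affine count: 20.
Full point count |E(F_23)| = 20 + 1 = 21.
Hasse bound: |21 − (23+1)| = |-3| = 3 ≤ 2√23 ≈ 9.5917 ✓.


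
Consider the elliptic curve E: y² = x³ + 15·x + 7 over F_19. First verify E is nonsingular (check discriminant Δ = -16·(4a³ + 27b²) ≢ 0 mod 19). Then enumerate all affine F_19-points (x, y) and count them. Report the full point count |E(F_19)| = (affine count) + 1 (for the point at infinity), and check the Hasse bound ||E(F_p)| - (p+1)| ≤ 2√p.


Affine points = {(0, 8), (0, 11), (1, 2), (1, 17), (2, 8), (2, 11), (4, 6), (4, 13), (5, 6), (5, 13), (6, 3), (6, 16), (9, 4), (9, 15), (10, 6), (10, 13), (13, 9), (13, 10), (14, 4), (14, 15), (15, 4), (15, 15), (16, 7), (16, 12), (17, 8), (17, 11)}; affine count = 26; |E(F_19)| = 27.

Discriminant check: Δ ∝ 4a³ + 27b² = 4·15³ + 27·7² = 4·3375 + 27·49 ≡ 3 (mod 19). Nonzero ⇒ E is nonsingular.
For each x ∈ F_19, compute rhs = x³ + 15·x + 7 mod 19, then count y ∈ F_19 with y² ≡ rhs.
  x = 0: rhs = 7, matching y values: 8, 11 (2 points).
  x = 1: rhs = 4, matching y values: 2, 17 (2 points).
  x = 2: rhs = 7, matching y values: 8, 11 (2 points).
  x = 3: rhs = 3, matching y values: none (0 points).
  x = 4: rhs = 17, matching y values: 6, 13 (2 points).
  x = 5: rhs = 17, matching y values: 6, 13 (2 points).
  x = 6: rhs = 9, matching y values: 3, 16 (2 points).
  x = 7: rhs = 18, matching y values: none (0 points).
  x = 8: rhs = 12, matching y values: none (0 points).
  x = 9: rhs = 16, matching y values: 4, 15 (2 points).
  x = 10: rhs = 17, matching y values: 6, 13 (2 points).
  x = 11: rhs = 2, matching y values: none (0 points).
  x = 12: rhs = 15, matching y values: none (0 points).
  x = 13: rhs = 5, matching y values: 9, 10 (2 points).
  x = 14: rhs = 16, matching y values: 4, 15 (2 points).
  x = 15: rhs = 16, matching y values: 4, 15 (2 points).
  x = 16: rhs = 11, matching y values: 7, 12 (2 points).
  x = 17: rhs = 7, matching y values: 8, 11 (2 points).
  x = 18: rhs = 10, matching y values: none (0 points).
Total affine count: 26.
Full point count |E(F_19)| = 26 + 1 = 27.
Hasse bound: |27 − (19+1)| = |7| = 7 ≤ 2√19 ≈ 8.7178 ✓.


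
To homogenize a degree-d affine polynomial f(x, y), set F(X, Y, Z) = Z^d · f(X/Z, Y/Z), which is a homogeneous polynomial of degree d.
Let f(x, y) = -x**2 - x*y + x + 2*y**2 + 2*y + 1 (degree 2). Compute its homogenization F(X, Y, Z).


F(X, Y, Z) = -X**2 - X*Y + X*Z + 2*Y**2 + 2*Y*Z + Z**2

deg(f) = 2.
Substitute x = X/Z, y = Y/Z into f, then multiply by Z^2.
  monomial -1·x^2·y^0 ↦ -1·X^2·Y^0·Z^0.
  monomial -1·x^1·y^1 ↦ -1·X^1·Y^1·Z^0.
  monomial 1·x^1·y^0 ↦ 1·X^1·Y^0·Z^1.
  monomial 2·x^0·y^2 ↦ 2·X^0·Y^2·Z^0.
  monomial 2·x^0·y^1 ↦ 2·X^0·Y^1·Z^1.
  monomial 1·x^0·y^0 ↦ 1·X^0·Y^0·Z^2.
Collecting: F(X, Y, Z) = -X**2 - X*Y + X*Z + 2*Y**2 + 2*Y*Z + Z**2.


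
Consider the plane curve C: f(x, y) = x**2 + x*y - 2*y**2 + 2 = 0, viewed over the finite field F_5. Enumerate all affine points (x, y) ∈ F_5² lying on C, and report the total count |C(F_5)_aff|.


Affine F_5-points: {(0, 1), (0, 4), (1, 4), (4, 1)}; count = 4.

For each of the 25 pairs (x, y) ∈ F_5², evaluate f(x, y) mod 5. Record the zeros.
  x = 0: [0↦2, 1↦0, 2↦4, 3↦4, 4↦0]  zeros at y ∈ {1, 4}
  x = 1: [0↦3, 1↦2, 2↦2, 3↦3, 4↦0]  zeros at y ∈ {4}
  x = 2: [0↦1, 1↦1, 2↦2, 3↦4, 4↦2]  zeros at y ∈ ∅
  x = 3: [0↦1, 1↦2, 2↦4, 3↦2, 4↦1]  zeros at y ∈ ∅
  x = 4: [0↦3, 1↦0, 2↦3, 3↦2, 4↦2]  zeros at y ∈ {1}
Collecting zeros: affine points = {(0, 1), (0, 4), (1, 4), (4, 1)}.
Total count |C(F_5)_aff| = 4.


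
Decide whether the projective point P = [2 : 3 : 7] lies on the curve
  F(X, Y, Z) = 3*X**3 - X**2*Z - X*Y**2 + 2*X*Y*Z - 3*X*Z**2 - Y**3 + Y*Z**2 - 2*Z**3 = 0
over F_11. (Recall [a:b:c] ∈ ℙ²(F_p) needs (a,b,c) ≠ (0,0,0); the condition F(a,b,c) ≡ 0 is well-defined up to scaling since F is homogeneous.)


F(2,3,7) ≡ 5 (mod 11); P is NOT on the curve.

Evaluate F(2, 3, 7) term-by-term (mod 11).
  3*X**3 ↦ 3·8·1·1 = 24
  -X**2*Z ↦ -1·4·1·7 = -28
  -X*Y**2 ↦ -1·2·9·1 = -18
  2*X*Y*Z ↦ 2·2·3·7 = 84
  -3*X*Z**2 ↦ -3·2·1·49 = -294
  -Y**3 ↦ -1·1·27·1 = -27
  Y*Z**2 ↦ 1·1·3·49 = 147
  -2*Z**3 ↦ -2·1·1·343 = -686
Sum: F(2, 3, 7) = (24) + (-28) + (-18) + (84) + (-294) + (-27) + (147) + (-686) = -798.
Reducing mod 11: -798 ≡ 5 (mod 11).
Since F(a, b, c) ≡ 5 ≠ 0 (mod 11), P does NOT lie on the curve.


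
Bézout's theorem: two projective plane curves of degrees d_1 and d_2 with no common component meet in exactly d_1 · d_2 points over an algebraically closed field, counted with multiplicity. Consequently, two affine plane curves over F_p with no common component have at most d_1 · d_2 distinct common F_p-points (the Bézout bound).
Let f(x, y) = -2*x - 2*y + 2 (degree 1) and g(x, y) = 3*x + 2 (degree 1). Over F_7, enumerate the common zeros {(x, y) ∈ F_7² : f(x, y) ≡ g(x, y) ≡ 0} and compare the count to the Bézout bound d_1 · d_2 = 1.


Common zeros: {(4, 4)}; count = 1; Bézout bound = 1.

deg(f) = 1, deg(g) = 1, so Bézout bound = 1.
Scan x ∈ F_7. For each x, list the y ∈ F_7 with f(x, y) ≡ 0 and those with g(x, y) ≡ 0 (mod 7); the common zeros in that column are the intersection.
  x = 0: f ≡ 0 at y ∈ {1}; g ≡ 0 at y ∈ ∅; common: ∅.
  x = 1: f ≡ 0 at y ∈ {0}; g ≡ 0 at y ∈ ∅; common: ∅.
  x = 2: f ≡ 0 at y ∈ {6}; g ≡ 0 at y ∈ ∅; common: ∅.
  x = 3: f ≡ 0 at y ∈ {5}; g ≡ 0 at y ∈ ∅; common: ∅.
  x = 4: f ≡ 0 at y ∈ {4}; g ≡ 0 at y ∈ {0, 1, 2, 3, 4, 5, 6}; common: {4}.
  x = 5: f ≡ 0 at y ∈ {3}; g ≡ 0 at y ∈ ∅; common: ∅.
  x = 6: f ≡ 0 at y ∈ {2}; g ≡ 0 at y ∈ ∅; common: ∅.
Collecting: common zeros = {(4, 4)}, so the count is 1.
Comparison with the Bézout bound: 1 ≤ 1 = deg(f)·deg(g), as expected for curves with no common component (the bound is attained).


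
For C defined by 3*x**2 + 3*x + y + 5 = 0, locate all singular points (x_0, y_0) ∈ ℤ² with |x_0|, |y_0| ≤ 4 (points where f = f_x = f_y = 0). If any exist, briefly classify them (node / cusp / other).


No singular points in the scanned grid; C is smooth there.

Compute partial derivatives:
  f_x = 6*x + 3.
  f_y = 1.
f_y = 1 is a nonzero constant, so f_y never vanishes: no point (x, y) can satisfy f = f_x = f_y = 0. In particular no (x, y) ∈ {−4, ..., 4}² is singular; the curve is smooth.


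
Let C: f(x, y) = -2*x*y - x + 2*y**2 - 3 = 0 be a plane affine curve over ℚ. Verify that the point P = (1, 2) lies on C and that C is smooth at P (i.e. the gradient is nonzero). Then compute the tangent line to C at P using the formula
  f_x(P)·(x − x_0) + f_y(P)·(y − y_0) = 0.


Tangent line at P: -5*x + 6*y - 7 = 0.

Step 1: f(1, 2) = 0, so P lies on C.
Step 2: partial derivatives
  f_x(x, y) = -2*y - 1, f_y(x, y) = -2*x + 4*y.
  f_x(P) = -5, f_y(P) = 6 (gradient nonzero, so P is smooth).
Step 3: tangent line at P: -5·(x − 1) + 6·(y − 2) = 0.
Expanding: -5*x + 6*y - 7 = 0.


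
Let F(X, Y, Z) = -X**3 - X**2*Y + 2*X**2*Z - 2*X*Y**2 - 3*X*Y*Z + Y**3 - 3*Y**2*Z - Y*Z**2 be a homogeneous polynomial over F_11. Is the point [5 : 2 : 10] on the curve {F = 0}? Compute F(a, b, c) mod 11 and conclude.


F(5,2,10) ≡ 3 (mod 11); P is NOT on the curve.

Evaluate F(5, 2, 10) term-by-term (mod 11).
  -X**3 ↦ -1·125·1·1 = -125
  -X**2*Y ↦ -1·25·2·1 = -50
  2*X**2*Z ↦ 2·25·1·10 = 500
  -2*X*Y**2 ↦ -2·5·4·1 = -40
  -3*X*Y*Z ↦ -3·5·2·10 = -300
  Y**3 ↦ 1·1·8·1 = 8
  -3*Y**2*Z ↦ -3·1·4·10 = -120
  -Y*Z**2 ↦ -1·1·2·100 = -200
Sum: F(5, 2, 10) = (-125) + (-50) + (500) + (-40) + (-300) + (8) + (-120) + (-200) = -327.
Reducing mod 11: -327 ≡ 3 (mod 11).
Since F(a, b, c) ≡ 3 ≠ 0 (mod 11), P does NOT lie on the curve.


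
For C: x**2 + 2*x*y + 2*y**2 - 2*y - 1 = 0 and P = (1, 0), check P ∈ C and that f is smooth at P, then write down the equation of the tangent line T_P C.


Tangent line at P: 2*x - 2 = 0.

Step 1: f(1, 0) = 0, so P lies on C.
Step 2: partial derivatives
  f_x(x, y) = 2*x + 2*y, f_y(x, y) = 2*x + 4*y - 2.
  f_x(P) = 2, f_y(P) = 0 (gradient nonzero, so P is smooth).
Step 3: tangent line at P: 2·(x − 1) + 0·(y − 0) = 0.
Expanding: 2*x - 2 = 0.


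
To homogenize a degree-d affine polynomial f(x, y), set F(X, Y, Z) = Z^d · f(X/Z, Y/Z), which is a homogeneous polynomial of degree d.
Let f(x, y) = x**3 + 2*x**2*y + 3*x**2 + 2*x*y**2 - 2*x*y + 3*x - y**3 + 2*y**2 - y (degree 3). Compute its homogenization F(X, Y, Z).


F(X, Y, Z) = X**3 + 2*X**2*Y + 3*X**2*Z + 2*X*Y**2 - 2*X*Y*Z + 3*X*Z**2 - Y**3 + 2*Y**2*Z - Y*Z**2

deg(f) = 3.
Substitute x = X/Z, y = Y/Z into f, then multiply by Z^3.
  monomial 1·x^3·y^0 ↦ 1·X^3·Y^0·Z^0.
  monomial 2·x^2·y^1 ↦ 2·X^2·Y^1·Z^0.
  monomial 3·x^2·y^0 ↦ 3·X^2·Y^0·Z^1.
  monomial 2·x^1·y^2 ↦ 2·X^1·Y^2·Z^0.
  monomial -2·x^1·y^1 ↦ -2·X^1·Y^1·Z^1.
  monomial 3·x^1·y^0 ↦ 3·X^1·Y^0·Z^2.
  monomial -1·x^0·y^3 ↦ -1·X^0·Y^3·Z^0.
  monomial 2·x^0·y^2 ↦ 2·X^0·Y^2·Z^1.
  monomial -1·x^0·y^1 ↦ -1·X^0·Y^1·Z^2.
Collecting: F(X, Y, Z) = X**3 + 2*X**2*Y + 3*X**2*Z + 2*X*Y**2 - 2*X*Y*Z + 3*X*Z**2 - Y**3 + 2*Y**2*Z - Y*Z**2.


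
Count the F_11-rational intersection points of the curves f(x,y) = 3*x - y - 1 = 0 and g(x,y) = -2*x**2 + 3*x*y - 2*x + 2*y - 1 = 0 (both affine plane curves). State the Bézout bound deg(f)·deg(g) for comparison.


Common zeros: ∅; count = 0; Bézout bound = 2.

deg(f) = 1, deg(g) = 2, so Bézout bound = 2.
Scan x ∈ F_11. For each x, list the y ∈ F_11 with f(x, y) ≡ 0 and those with g(x, y) ≡ 0 (mod 11); the common zeros in that column are the intersection.
  x = 0: f ≡ 0 at y ∈ {10}; g ≡ 0 at y ∈ {6}; common: ∅.
  x = 1: f ≡ 0 at y ∈ {2}; g ≡ 0 at y ∈ {1}; common: ∅.
  x = 2: f ≡ 0 at y ∈ {5}; g ≡ 0 at y ∈ {3}; common: ∅.
  x = 3: f ≡ 0 at y ∈ {8}; g ≡ 0 at y ∈ ∅; common: ∅.
  x = 4: f ≡ 0 at y ∈ {0}; g ≡ 0 at y ∈ {10}; common: ∅.
  x = 5: f ≡ 0 at y ∈ {3}; g ≡ 0 at y ∈ {1}; common: ∅.
  x = 6: f ≡ 0 at y ∈ {6}; g ≡ 0 at y ∈ {7}; common: ∅.
  x = 7: f ≡ 0 at y ∈ {9}; g ≡ 0 at y ∈ {3}; common: ∅.
  x = 8: f ≡ 0 at y ∈ {1}; g ≡ 0 at y ∈ {6}; common: ∅.
  x = 9: f ≡ 0 at y ∈ {4}; g ≡ 0 at y ∈ {7}; common: ∅.
  x = 10: f ≡ 0 at y ∈ {7}; g ≡ 0 at y ∈ {10}; common: ∅.
Collecting: common zeros = ∅, so the count is 0.
Comparison with the Bézout bound: 0 ≤ 2 = deg(f)·deg(g), as expected for curves with no common component (the affine F_11-count falls short of the bound because intersections may lie at infinity, over extension fields, or carry multiplicity).


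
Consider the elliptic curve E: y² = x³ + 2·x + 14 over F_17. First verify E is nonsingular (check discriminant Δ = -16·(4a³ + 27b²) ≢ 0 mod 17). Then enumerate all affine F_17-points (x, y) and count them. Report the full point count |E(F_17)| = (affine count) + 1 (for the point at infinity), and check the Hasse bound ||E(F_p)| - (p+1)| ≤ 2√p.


Affine points = {(1, 0), (2, 3), (2, 14), (3, 8), (3, 9), (4, 1), (4, 16), (5, 8), (5, 9), (6, 2), (6, 15), (8, 7), (8, 10), (9, 8), (9, 9), (12, 7), (12, 10), (14, 7), (14, 10), (15, 6), (15, 11)}; affine count = 21; |E(F_17)| = 22.

Discriminant check: Δ ∝ 4a³ + 27b² = 4·2³ + 27·14² = 4·8 + 27·196 ≡ 3 (mod 17). Nonzero ⇒ E is nonsingular.
For each x ∈ F_17, compute rhs = x³ + 2·x + 14 mod 17, then count y ∈ F_17 with y² ≡ rhs.
  x = 0: rhs = 14, matching y values: none (0 points).
  x = 1: rhs = 0, matching y values: 0 (1 points).
  x = 2: rhs = 9, matching y values: 3, 14 (2 points).
  x = 3: rhs = 13, matching y values: 8, 9 (2 points).
  x = 4: rhs = 1, matching y values: 1, 16 (2 points).
  x = 5: rhs = 13, matching y values: 8, 9 (2 points).
  x = 6: rhs = 4, matching y values: 2, 15 (2 points).
  x = 7: rhs = 14, matching y values: none (0 points).
  x = 8: rhs = 15, matching y values: 7, 10 (2 points).
  x = 9: rhs = 13, matching y values: 8, 9 (2 points).
  x = 10: rhs = 14, matching y values: none (0 points).
  x = 11: rhs = 7, matching y values: none (0 points).
  x = 12: rhs = 15, matching y values: 7, 10 (2 points).
  x = 13: rhs = 10, matching y values: none (0 points).
  x = 14: rhs = 15, matching y values: 7, 10 (2 points).
  x = 15: rhs = 2, matching y values: 6, 11 (2 points).
  x = 16: rhs = 11, matching y values: none (0 points).
Total affine count: 21.
Full point count |E(F_17)| = 21 + 1 = 22.
Hasse bound: |22 − (17+1)| = |4| = 4 ≤ 2√17 ≈ 8.2462 ✓.


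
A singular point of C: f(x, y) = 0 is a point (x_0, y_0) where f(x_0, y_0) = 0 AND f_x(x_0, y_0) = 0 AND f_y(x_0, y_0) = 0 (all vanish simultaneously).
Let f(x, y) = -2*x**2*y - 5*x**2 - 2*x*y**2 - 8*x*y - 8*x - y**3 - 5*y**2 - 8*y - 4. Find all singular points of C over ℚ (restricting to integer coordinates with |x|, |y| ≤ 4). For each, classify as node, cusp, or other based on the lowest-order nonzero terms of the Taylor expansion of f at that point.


Singular points: {(0, -2)}; classification: node.

Compute partial derivatives:
  f_x = -4*x*y - 10*x - 2*y**2 - 8*y - 8.
  f_y = -2*x**2 - 4*x*y - 8*x - 3*y**2 - 10*y - 8.
Scan x_0 ∈ {−4, ..., 4}. For each x_0, f_y(x_0, y) is a polynomial in y; find its integer roots y ∈ {−4, ..., 4}, then test f_x and f at those candidates.
  x = -4: f_y(-4, y) = -3*y**2 + 6*y - 8; no integer root y with |y| ≤ 4.
  x = -3: f_y(-3, y) = -3*y**2 + 2*y - 2; no integer root y with |y| ≤ 4.
  x = -2: f_y(-2, y) = -3*y**2 - 2*y; vanishes at y ∈ {0}. (-2, 0): f_x = 12 ≠ 0.
  x = -1: f_y(-1, y) = -3*y**2 - 6*y - 2; no integer root y with |y| ≤ 4.
  x = 0: f_y(0, y) = -3*y**2 - 10*y - 8; vanishes at y ∈ {-2}. (0, -2): f_x = 0, f = 0 — SINGULAR.
  x = 1: f_y(1, y) = -3*y**2 - 14*y - 18; no integer root y with |y| ≤ 4.
  x = 2: f_y(2, y) = -3*y**2 - 18*y - 32; no integer root y with |y| ≤ 4.
  x = 3: f_y(3, y) = -3*y**2 - 22*y - 50; no integer root y with |y| ≤ 4.
  x = 4: f_y(4, y) = -3*y**2 - 26*y - 72; no integer root y with |y| ≤ 4.
Only singular point on the grid: (0, -2).
Classify: substitute x = 0 + u, y = -2 + v and expand: f = -2*u**2*v - u**2 - 2*u*v**2 - v**3 + v**2.
No constant or linear terms (consistent with a singular point). Quadratic part: -u**2 + v**2. Cubic part: -2*u**2*v - 2*u*v**2 - v**3.
The quadratic part v**2 - u**2 = (v − u)(v + u) splits into two distinct linear factors, so there are two distinct tangent lines y − -2 = ±(x − 0) — this is a node (ordinary double point).
Classification: node.


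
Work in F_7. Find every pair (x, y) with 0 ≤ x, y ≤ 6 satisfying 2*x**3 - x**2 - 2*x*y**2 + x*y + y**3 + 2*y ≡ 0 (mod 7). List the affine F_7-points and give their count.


Affine F_7-points: {(0, 0), (1, 2), (1, 5), (2, 4), (4, 0)}; count = 5.

For each of the 49 pairs (x, y) ∈ F_7², evaluate f(x, y) mod 7. Record the zeros.
  x = 0: [0↦0, 1↦3, 2↦5, 3↦5, 4↦2, 5↦2, 6↦4]  zeros at y ∈ {0}
  x = 1: [0↦1, 1↦3, 2↦0, 3↦5, 4↦3, 5↦0, 6↦2]  zeros at y ∈ {2, 5}
  x = 2: [0↦5, 1↦6, 2↦5, 3↦1, 4↦0, 5↦1, 6↦3]  zeros at y ∈ {4}
  x = 3: [0↦3, 1↦3, 2↦4, 3↦5, 4↦5, 5↦3, 6↦5]  zeros at y ∈ ∅
  x = 4: [0↦0, 1↦6, 2↦2, 3↦1, 4↦2, 5↦4, 6↦6]  zeros at y ∈ {0}
  x = 5: [0↦1, 1↦6, 2↦4, 3↦1, 4↦3, 5↦2, 6↦4]  zeros at y ∈ ∅
  x = 6: [0↦4, 1↦1, 2↦1, 3↦3, 4↦6, 5↦2, 6↦4]  zeros at y ∈ ∅
Collecting zeros: affine points = {(0, 0), (1, 2), (1, 5), (2, 4), (4, 0)}.
Total count |C(F_7)_aff| = 5.


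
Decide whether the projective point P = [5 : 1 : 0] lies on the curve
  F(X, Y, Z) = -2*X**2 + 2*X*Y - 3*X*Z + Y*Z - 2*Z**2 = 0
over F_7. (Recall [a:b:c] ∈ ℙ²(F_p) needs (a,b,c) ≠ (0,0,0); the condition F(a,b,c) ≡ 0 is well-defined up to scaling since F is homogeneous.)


F(5,1,0) ≡ 2 (mod 7); P is NOT on the curve.

Evaluate F(5, 1, 0) term-by-term (mod 7).
  -2*X**2 ↦ -2·25·1·1 = -50
  2*X*Y ↦ 2·5·1·1 = 10
  -3*X*Z ↦ -3·5·1·0 = 0
  Y*Z ↦ 1·1·1·0 = 0
  -2*Z**2 ↦ -2·1·1·0 = 0
Sum: F(5, 1, 0) = (-50) + (10) + (0) + (0) + (0) = -40.
Reducing mod 7: -40 ≡ 2 (mod 7).
Since F(a, b, c) ≡ 2 ≠ 0 (mod 7), P does NOT lie on the curve.


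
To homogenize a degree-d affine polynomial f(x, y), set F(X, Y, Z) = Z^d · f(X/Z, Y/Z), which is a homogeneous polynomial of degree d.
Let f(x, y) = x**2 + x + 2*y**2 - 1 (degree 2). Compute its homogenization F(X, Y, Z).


F(X, Y, Z) = X**2 + X*Z + 2*Y**2 - Z**2

deg(f) = 2.
Substitute x = X/Z, y = Y/Z into f, then multiply by Z^2.
  monomial 1·x^2·y^0 ↦ 1·X^2·Y^0·Z^0.
  monomial 1·x^1·y^0 ↦ 1·X^1·Y^0·Z^1.
  monomial 2·x^0·y^2 ↦ 2·X^0·Y^2·Z^0.
  monomial -1·x^0·y^0 ↦ -1·X^0·Y^0·Z^2.
Collecting: F(X, Y, Z) = X**2 + X*Z + 2*Y**2 - Z**2.


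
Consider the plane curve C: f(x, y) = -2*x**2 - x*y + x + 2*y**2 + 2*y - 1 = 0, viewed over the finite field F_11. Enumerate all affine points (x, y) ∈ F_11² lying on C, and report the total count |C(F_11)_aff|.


Affine F_11-points: {(0, 2), (0, 8), (2, 3), (2, 8), (4, 5), (4, 7), (5, 2), (5, 5), (8, 0), (8, 3), (9, 0), (9, 9)}; count = 12.

For each of the 121 pairs (x, y) ∈ F_11², evaluate f(x, y) mod 11. Record the zeros.
  x = 0: [0↦10, 1↦3, 2↦0, 3↦1, 4↦6, 5↦4, 6↦6, 7↦1, 8↦0, 9↦3, 10↦10]  zeros at y ∈ {2, 8}
  x = 1: [0↦9, 1↦1, 2↦8, 3↦8, 4↦1, 5↦9, 6↦10, 7↦4, 8↦2, 9↦4, 10↦10]  zeros at y ∈ ∅
  x = 2: [0↦4, 1↦6, 2↦1, 3↦0, 4↦3, 5↦10, 6↦10, 7↦3, 8↦0, 9↦1, 10↦6]  zeros at y ∈ {3, 8}
  x = 3: [0↦6, 1↦7, 2↦1, 3↦10, 4↦1, 5↦7, 6↦6, 7↦9, 8↦5, 9↦5, 10↦9]  zeros at y ∈ ∅
  x = 4: [0↦4, 1↦4, 2↦8, 3↦5, 4↦6, 5↦0, 6↦9, 7↦0, 8↦6, 9↦5, 10↦8]  zeros at y ∈ {5, 7}
  x = 5: [0↦9, 1↦8, 2↦0, 3↦7, 4↦7, 5↦0, 6↦8, 7↦9, 8↦3, 9↦1, 10↦3]  zeros at y ∈ {2, 5}
  x = 6: [0↦10, 1↦8, 2↦10, 3↦5, 4↦4, 5↦7, 6↦3, 7↦3, 8↦7, 9↦4, 10↦5]  zeros at y ∈ ∅
  x = 7: [0↦7, 1↦4, 2↦5, 3↦10, 4↦8, 5↦10, 6↦5, 7↦4, 8↦7, 9↦3, 10↦3]  zeros at y ∈ ∅
  x = 8: [0↦0, 1↦7, 2↦7, 3↦0, 4↦8, 5↦9, 6↦3, 7↦1, 8↦3, 9↦9, 10↦8]  zeros at y ∈ {0, 3}
  x = 9: [0↦0, 1↦6, 2↦5, 3↦8, 4↦4, 5↦4, 6↦8, 7↦5, 8↦6, 9↦0, 10↦9]  zeros at y ∈ {0, 9}
  x = 10: [0↦7, 1↦1, 2↦10, 3↦1, 4↦7, 5↦6, 6↦9, 7↦5, 8↦5, 9↦9, 10↦6]  zeros at y ∈ ∅
Collecting zeros: affine points = {(0, 2), (0, 8), (2, 3), (2, 8), (4, 5), (4, 7), (5, 2), (5, 5), (8, 0), (8, 3), (9, 0), (9, 9)}.
Total count |C(F_11)_aff| = 12.


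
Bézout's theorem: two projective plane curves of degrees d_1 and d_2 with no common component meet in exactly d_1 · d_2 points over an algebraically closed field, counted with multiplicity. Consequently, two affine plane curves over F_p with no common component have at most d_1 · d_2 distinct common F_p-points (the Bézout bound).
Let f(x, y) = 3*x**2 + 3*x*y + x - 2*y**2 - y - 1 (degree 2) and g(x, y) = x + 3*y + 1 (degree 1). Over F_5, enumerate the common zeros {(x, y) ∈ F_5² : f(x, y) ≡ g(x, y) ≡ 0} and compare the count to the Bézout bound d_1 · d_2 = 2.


Common zeros: ∅; count = 0; Bézout bound = 2.

deg(f) = 2, deg(g) = 1, so Bézout bound = 2.
Scan x ∈ F_5. For each x, list the y ∈ F_5 with f(x, y) ≡ 0 and those with g(x, y) ≡ 0 (mod 5); the common zeros in that column are the intersection.
  x = 0: f ≡ 0 at y ∈ ∅; g ≡ 0 at y ∈ {3}; common: ∅.
  x = 1: f ≡ 0 at y ∈ ∅; g ≡ 0 at y ∈ {1}; common: ∅.
  x = 2: f ≡ 0 at y ∈ {2, 3}; g ≡ 0 at y ∈ {4}; common: ∅.
  x = 3: f ≡ 0 at y ∈ {1, 3}; g ≡ 0 at y ∈ {2}; common: ∅.
  x = 4: f ≡ 0 at y ∈ {1, 2}; g ≡ 0 at y ∈ {0}; common: ∅.
Collecting: common zeros = ∅, so the count is 0.
Comparison with the Bézout bound: 0 ≤ 2 = deg(f)·deg(g), as expected for curves with no common component (the affine F_5-count falls short of the bound because intersections may lie at infinity, over extension fields, or carry multiplicity).


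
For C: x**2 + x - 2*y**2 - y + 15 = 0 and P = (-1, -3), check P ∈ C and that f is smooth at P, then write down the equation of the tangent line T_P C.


Tangent line at P: -x + 11*y + 32 = 0.

Step 1: f(-1, -3) = 0, so P lies on C.
Step 2: partial derivatives
  f_x(x, y) = 2*x + 1, f_y(x, y) = -4*y - 1.
  f_x(P) = -1, f_y(P) = 11 (gradient nonzero, so P is smooth).
Step 3: tangent line at P: -1·(x − -1) + 11·(y − -3) = 0.
Expanding: -x + 11*y + 32 = 0.
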